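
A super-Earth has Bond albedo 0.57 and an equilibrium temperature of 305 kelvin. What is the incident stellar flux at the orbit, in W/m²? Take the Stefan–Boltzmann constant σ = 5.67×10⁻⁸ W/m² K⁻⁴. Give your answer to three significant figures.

From S(1−α)/4 = σT⁴: S = 4σT⁴/(1−α).
σT⁴ = 5.67×10⁻⁸·(305)⁴ = 490.7 W/m².
S = 4·490.7/0.43 = 4564 W/m².

4560 W/m²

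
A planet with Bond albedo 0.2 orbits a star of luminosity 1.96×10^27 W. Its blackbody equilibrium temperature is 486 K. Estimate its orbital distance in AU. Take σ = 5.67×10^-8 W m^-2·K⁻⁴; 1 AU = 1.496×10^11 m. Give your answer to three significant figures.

0.664 AU

Energy balance gives S = 4σT⁴/(1−α) = 15820 W m^-2.
From L = 4πd²S, d = √(1.96×10^27/(4π·15820)) = 9.931×10^10 m = 0.6638 AU.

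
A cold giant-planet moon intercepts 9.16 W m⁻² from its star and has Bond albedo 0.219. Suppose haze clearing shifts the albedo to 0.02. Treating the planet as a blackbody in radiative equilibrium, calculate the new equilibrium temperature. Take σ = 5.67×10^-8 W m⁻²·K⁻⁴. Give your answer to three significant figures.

79.3 K

With the new albedo, S(1−α₂)/4 = 2.244 W m⁻², so T₂ = 79.32 K.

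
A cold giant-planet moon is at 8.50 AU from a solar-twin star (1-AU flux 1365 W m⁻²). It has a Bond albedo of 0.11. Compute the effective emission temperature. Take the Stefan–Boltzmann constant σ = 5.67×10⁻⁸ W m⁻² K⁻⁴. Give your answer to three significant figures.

92.8 K

By the inverse-square law, S = 1365/8.50² = 18.89 W m⁻².
Averaging over the sphere, the absorbed flux is S(1−α)/4 = 4.204 W m⁻².
Balancing against σT⁴: T = (4.204/5.67×10⁻⁸)^(1/4) = 92.79 K.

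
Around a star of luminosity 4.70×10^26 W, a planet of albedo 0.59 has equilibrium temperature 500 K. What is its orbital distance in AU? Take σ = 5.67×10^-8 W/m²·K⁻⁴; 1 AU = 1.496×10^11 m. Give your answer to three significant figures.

0.220 AU

Energy balance gives S = 4σT⁴/(1−α) = 34570 W/m².
From L = 4πd²S, d = √(4.70×10^26/(4π·34570)) = 3.289×10^10 m = 0.2199 AU.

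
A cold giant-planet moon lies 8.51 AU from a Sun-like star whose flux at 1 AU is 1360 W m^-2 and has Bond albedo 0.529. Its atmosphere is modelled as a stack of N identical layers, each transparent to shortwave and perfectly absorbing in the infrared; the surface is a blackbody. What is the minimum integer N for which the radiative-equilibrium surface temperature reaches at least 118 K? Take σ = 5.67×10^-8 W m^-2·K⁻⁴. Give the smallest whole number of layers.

By the inverse-square law, S = 1360/8.51² = 18.78 W m^-2.
OLR = S(1−α)/4 = 2.211 W m^-2; the top layer radiates at T_e = 79.02 K.
T_s = (N+1)^(1/4)·T_e ≥ 118 K requires N+1 ≥ (T_s/T_e)⁴ = (118/79.02)⁴ = 4.971.
The minimum whole number is N = 4.

4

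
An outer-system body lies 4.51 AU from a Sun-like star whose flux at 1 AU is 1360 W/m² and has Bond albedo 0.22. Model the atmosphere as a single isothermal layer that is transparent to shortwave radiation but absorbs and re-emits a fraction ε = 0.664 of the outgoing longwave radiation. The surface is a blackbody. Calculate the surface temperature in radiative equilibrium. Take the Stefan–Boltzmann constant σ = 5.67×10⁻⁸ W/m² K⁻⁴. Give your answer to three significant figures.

By the inverse-square law, S = 1360/4.51² = 66.86 W/m².
Effective emission temperature (TOA balance): σT_e⁴ = S(1−α)/4 = 13.04 W/m² → T_e = 123.1 K.
Surface balance with a leaky layer gives σT_s⁴ = σT_e⁴·2/(2−ε), so T_s = T_e·[2/(2−0.664)]^(1/4) = 136.2 K.

136 K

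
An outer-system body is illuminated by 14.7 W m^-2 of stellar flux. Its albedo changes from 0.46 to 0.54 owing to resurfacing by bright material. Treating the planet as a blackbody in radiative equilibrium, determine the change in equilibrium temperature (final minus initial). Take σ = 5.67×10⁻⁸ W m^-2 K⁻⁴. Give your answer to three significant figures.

-3.02 K

Initial: T₁ = [S(1−0.46)/(4σ)]^(1/4) = 76.92 K.
With α = 0.54, T₂ = 73.89 K.
Change: 73.89 − 76.92 = -3.022 K.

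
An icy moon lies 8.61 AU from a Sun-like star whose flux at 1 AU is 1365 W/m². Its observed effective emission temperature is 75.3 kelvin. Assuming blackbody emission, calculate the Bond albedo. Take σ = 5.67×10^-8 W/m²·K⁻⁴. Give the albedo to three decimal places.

Irradiance scales as 1/d², so S = 1365 W/m² × (1/8.61)² = 18.41 W/m².
Rearranging the radiative balance, α = 1 − 4σT⁴/S.
4σT⁴ = 4·5.67×10⁻⁸·(75.3)⁴ = 7.292 W/m².
1−α = 7.292/18.41 = 0.3960, so α = 0.6040.

0.604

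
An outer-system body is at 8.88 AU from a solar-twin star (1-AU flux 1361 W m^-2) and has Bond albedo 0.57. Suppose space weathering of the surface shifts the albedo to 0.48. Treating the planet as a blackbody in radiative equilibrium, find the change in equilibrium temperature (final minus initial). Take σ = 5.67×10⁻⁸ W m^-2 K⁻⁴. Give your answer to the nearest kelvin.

4 K

Irradiance scales as 1/d², so S = 1361 W m^-2 × (1/8.88)² = 17.26 W m^-2.
With α = 0.57, T₁ = 75.63 K.
With α = 0.48, T₂ = 79.31 K.
Change: 79.31 − 75.63 = 3.680 K.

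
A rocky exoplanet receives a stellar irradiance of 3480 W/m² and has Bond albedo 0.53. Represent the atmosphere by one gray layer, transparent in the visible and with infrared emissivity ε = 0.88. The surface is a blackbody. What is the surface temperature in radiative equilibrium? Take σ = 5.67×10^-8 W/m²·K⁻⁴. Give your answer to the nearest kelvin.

337 K

Effective emission temperature (TOA balance): σT_e⁴ = S(1−α)/4 = 408.9 W/m² → T_e = 291.4 K.
For a single slab of emissivity ε, T_s⁴ = 2T_e⁴/(2−ε); thus T_s = 291.4·(1.786)^(1/4) = 336.9 K.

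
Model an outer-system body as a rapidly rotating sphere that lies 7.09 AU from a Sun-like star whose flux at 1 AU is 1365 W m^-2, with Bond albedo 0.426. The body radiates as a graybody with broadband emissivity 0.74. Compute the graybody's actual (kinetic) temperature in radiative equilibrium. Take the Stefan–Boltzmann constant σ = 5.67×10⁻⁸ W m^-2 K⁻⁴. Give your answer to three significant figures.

98.2 K

By the inverse-square law, S = 1365/7.09² = 27.15 W m^-2.
Averaging over the sphere, the absorbed flux is S(1−α)/4 = 3.897 W m^-2.
Radiative balance εσT⁴ = 3.897 gives T = [3.897/(0.74·σ)]^(1/4) = 98.17 K.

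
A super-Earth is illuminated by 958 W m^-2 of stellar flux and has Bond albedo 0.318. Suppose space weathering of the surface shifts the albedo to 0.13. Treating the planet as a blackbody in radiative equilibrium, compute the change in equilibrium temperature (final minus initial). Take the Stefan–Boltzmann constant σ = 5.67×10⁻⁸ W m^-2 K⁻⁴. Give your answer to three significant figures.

Initial: T₁ = [S(1−0.318)/(4σ)]^(1/4) = 231.7 K.
After:  T₂ = [958.0·0.87/(4σ)]^(1/4) = 246.2 K.
Change: 246.2 − 231.7 = 14.54 K.

14.5 K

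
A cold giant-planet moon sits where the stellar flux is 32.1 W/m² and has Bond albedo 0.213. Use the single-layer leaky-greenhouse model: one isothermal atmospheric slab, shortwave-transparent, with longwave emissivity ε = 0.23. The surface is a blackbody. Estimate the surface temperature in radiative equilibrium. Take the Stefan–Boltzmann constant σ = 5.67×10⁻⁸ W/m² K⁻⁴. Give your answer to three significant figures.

106 K

Effective emission temperature (TOA balance): σT_e⁴ = S(1−α)/4 = 6.316 W/m² → T_e = 102.7 K.
The surface balance (absorbed SW + ε·downward IR = σT_s⁴) with T_a⁴ = T_s⁴/2 reduces to T_s = T_e·[2/(2−ε)]^¼ = 105.9 K.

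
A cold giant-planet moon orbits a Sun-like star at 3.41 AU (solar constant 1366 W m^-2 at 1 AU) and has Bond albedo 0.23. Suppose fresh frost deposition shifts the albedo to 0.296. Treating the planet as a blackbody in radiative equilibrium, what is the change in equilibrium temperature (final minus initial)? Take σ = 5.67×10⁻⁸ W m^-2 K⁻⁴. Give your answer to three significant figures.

By the inverse-square law, S = 1366/3.41² = 117.5 W m^-2.
With α = 0.23, T₁ = 141.3 K.
With α = 0.296, T₂ = 138.2 K.
ΔT = T₂ − T₁ = -3.131 K.

-3.13 K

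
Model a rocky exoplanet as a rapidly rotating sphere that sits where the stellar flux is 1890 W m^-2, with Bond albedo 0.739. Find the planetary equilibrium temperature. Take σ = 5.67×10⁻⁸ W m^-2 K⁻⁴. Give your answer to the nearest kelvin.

216 kelvin

Absorbed flux (global mean): S(1−α)/4 = 1890·0.261/4 = 123.3 W m^-2.
Set σT⁴ = 123.3 → T = (123.3/σ)^(1/4) = 216.0 K.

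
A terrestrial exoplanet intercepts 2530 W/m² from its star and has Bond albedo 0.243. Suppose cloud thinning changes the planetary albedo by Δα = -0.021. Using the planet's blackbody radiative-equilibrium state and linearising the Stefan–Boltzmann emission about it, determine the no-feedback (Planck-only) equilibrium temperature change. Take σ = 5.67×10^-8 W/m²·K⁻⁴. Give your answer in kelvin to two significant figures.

2.1 K

The baseline emission temperature is T_e = 303.1 K.
TOA radiative forcing: ΔF = −S·Δα/4 = −2530·(-0.021)/4 = 13.28 W/m².
Linearising σT⁴ gives d(σT⁴)/dT = 4σT_e³ = 6.318 W/m² per K.
Hence the no-feedback warming is ΔF/(4σT_e³) = 2.10 K.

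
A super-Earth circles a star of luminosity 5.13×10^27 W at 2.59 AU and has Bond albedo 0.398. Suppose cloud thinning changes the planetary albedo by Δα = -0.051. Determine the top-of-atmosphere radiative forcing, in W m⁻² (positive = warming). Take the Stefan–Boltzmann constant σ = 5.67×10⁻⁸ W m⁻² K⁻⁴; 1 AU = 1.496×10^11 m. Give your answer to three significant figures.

Orbital distance: d = 2.59 AU = 3.875×10^11 m.
S = L/(4πd²) = 2719 W m⁻².
The change in absorbed flux is Δ[S(1−α)/4] = −SΔα/4 = 34.67 W m⁻².

34.7 W m⁻²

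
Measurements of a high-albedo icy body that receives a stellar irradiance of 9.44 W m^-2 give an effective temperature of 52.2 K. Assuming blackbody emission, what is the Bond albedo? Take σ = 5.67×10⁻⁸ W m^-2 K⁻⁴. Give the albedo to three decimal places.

Energy balance: S(1−α)/4 = σT⁴, so 1−α = 4σT⁴/S.
σT⁴ = 0.4210 W m^-2, so 4σT⁴ = 1.684 W m^-2.
1−α = 1.684/9.440 = 0.1784, so α = 0.8216.

0.822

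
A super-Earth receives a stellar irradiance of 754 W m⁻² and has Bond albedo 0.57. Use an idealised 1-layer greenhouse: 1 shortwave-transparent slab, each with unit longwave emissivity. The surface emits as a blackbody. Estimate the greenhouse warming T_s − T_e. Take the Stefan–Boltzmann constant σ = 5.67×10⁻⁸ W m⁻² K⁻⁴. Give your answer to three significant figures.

Top-of-atmosphere balance: σT_e⁴ = S(1−α)/4 = 81.06 W m⁻² → T_e = 194.4 K.
T_s = (N+1)^(1/4)·T_e = 231.2 K.
Warming: T_s − T_e = 36.79 K.

36.8 K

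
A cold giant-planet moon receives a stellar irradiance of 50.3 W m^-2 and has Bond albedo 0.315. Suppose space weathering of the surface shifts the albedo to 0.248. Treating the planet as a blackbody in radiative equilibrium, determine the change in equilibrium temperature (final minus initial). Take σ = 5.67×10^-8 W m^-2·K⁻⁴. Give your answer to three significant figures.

Initial: T₁ = [S(1−0.315)/(4σ)]^(1/4) = 111.0 K.
With α = 0.248, T₂ = 113.6 K.
Change: 113.6 − 111.0 = 2.620 K.

2.62 K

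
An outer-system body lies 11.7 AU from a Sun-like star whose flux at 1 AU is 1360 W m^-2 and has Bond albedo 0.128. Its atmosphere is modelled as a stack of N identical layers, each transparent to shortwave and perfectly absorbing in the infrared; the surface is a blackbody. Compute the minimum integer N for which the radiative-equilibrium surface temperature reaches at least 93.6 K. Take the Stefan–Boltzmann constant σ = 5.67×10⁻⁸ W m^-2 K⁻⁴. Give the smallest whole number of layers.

Flux at the orbit: S = 1360/(11.7)² = 9.935 W m^-2.
The effective emission temperature is T_e = [S(1−α)/(4σ)]^¼ = 78.62 K.
Since T_s⁴ = (N+1)T_e⁴, we need N ≥ (T_s/T_e)⁴ − 1 = 1.009.
Rounding up, N = 2.

2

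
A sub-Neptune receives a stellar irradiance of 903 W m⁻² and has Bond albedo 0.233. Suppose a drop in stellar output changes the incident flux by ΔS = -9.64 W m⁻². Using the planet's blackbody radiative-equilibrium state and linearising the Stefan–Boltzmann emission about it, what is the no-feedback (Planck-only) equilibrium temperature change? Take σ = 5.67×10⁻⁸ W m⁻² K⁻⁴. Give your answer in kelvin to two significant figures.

-0.63 K

The baseline emission temperature is T_e = 235.1 K.
ΔF = Δ[S(1−α)]/4 = (1−0.233)·-9.64/4 = -1.848 W m⁻².
The Planck feedback parameter is 4σT_e³ = 2.946 W m⁻²/K.
Hence the no-feedback warming is ΔF/(4σT_e³) = -0.627 K.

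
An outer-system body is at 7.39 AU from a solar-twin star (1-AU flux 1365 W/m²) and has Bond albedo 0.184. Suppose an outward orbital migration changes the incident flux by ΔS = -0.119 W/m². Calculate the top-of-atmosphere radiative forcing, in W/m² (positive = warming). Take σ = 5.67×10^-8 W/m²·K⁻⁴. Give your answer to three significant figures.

Irradiance scales as 1/d², so S = 1365 W/m² × (1/7.39)² = 24.99 W/m².
TOA radiative forcing: ΔF = (1−α)ΔS/4 = 0.816·(-0.119)/4 = -0.02428 W/m².

-0.0243 W/m²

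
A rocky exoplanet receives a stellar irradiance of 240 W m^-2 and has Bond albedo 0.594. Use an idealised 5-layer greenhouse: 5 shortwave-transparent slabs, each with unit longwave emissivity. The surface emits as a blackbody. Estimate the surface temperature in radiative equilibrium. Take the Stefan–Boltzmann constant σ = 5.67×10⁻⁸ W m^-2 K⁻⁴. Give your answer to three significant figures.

Top-of-atmosphere balance: σT_e⁴ = S(1−α)/4 = 24.36 W m^-2 → T_e = 144.0 K.
For an N-layer opaque stack, T_s⁴ = (N+1)T_e⁴, hence T_s = (6)^(1/4)×144.0 K = 225.3 K.

225 kelvin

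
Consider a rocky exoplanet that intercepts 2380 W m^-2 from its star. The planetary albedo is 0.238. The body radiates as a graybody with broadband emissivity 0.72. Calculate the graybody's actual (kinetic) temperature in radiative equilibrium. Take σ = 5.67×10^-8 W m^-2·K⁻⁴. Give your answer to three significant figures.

325 kelvin

Absorbed flux (global mean): S(1−α)/4 = 2380·0.762/4 = 453.4 W m^-2.
Radiative balance εσT⁴ = 453.4 gives T = [453.4/(0.72·σ)]^(1/4) = 324.6 K.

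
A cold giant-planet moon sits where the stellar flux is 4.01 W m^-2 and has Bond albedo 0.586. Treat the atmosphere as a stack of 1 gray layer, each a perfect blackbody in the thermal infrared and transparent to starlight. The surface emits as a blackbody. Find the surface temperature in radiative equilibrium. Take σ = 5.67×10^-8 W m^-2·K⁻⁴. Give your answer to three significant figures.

61.9 K

OLR = S(1−α)/4 = 0.4150 W m^-2; the top layer radiates at T_e = 52.01 K.
With N = 1 opaque layers, T_s = (N+1)^(1/4)·T_e = 2^(1/4)·52.01 = 61.86 K.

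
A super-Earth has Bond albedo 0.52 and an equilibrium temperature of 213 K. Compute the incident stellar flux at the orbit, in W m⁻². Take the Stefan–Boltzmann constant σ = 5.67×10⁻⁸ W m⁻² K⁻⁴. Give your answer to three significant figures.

973 W m⁻²

Invert the energy balance for S: S = 4σT⁴/(1−α).
σT⁴ = 5.67×10⁻⁸·(213)⁴ = 116.7 W m⁻².
S = 4·116.7/0.48 = 972.6 W m⁻².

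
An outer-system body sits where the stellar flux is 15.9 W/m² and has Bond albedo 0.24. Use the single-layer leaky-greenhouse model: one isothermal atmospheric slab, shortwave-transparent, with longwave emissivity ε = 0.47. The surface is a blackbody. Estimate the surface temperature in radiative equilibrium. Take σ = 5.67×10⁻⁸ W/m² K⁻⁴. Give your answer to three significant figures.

The planet radiates to space at T_e = [S(1−α)/(4σ)]^(1/4) = 85.44 K.
For a single slab of emissivity ε, T_s⁴ = 2T_e⁴/(2−ε); thus T_s = 85.44·(1.307)^(1/4) = 91.35 K.

91.4 K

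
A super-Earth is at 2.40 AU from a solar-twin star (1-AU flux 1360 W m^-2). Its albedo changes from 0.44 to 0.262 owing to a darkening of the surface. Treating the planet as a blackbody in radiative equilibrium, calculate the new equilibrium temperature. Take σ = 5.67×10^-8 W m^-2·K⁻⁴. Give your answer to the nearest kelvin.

166 K

Irradiance scales as 1/d², so S = 1360 W m^-2 × (1/2.40)² = 236.1 W m^-2.
T₂ = [S(1−α₂)/(4σ)]^(1/4) = [236.1·0.738/(4σ)]^(1/4) = 166.5 K.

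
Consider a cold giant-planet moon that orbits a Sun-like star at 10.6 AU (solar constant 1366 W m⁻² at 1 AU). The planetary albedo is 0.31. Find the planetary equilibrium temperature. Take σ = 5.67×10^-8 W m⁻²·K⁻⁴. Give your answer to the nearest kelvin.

78 K

Irradiance scales as 1/d², so S = 1366 W m⁻² × (1/10.6)² = 12.16 W m⁻².
Absorbed flux (global mean): S(1−α)/4 = 12.16·0.69/4 = 2.097 W m⁻².
Balancing against σT⁴: T = (2.097/5.67×10⁻⁸)^(1/4) = 77.99 K.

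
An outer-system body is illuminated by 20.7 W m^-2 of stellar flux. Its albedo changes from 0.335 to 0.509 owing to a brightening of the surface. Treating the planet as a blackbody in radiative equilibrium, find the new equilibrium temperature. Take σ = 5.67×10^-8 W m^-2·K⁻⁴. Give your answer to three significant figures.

With the new albedo, S(1−α₂)/4 = 2.541 W m^-2, so T₂ = 81.82 K.

81.8 K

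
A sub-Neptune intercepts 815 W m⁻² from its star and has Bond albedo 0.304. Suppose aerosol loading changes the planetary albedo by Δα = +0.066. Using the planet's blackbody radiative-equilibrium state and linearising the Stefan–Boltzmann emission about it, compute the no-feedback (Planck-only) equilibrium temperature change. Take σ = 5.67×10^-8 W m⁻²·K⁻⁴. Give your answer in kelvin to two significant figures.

Unperturbed T_e = [815.0·(1−0.304)/(4σ)]^¼ = 223.6 K.
ΔF = −(S/4)Δα = −(815.0/4)×(+0.066) = -13.45 W m⁻².
The Planck feedback parameter is 4σT_e³ = 2.537 W m⁻²/K.
So ΔT₀ = -13.45/2.537 = -5.30 K.

-5.3 K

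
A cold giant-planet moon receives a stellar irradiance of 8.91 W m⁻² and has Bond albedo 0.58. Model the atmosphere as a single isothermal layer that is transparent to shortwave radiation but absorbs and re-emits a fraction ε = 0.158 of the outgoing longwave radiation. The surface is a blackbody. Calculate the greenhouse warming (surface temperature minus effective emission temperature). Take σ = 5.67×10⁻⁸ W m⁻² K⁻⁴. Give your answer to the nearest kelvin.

Effective emission temperature (TOA balance): σT_e⁴ = S(1−α)/4 = 0.9356 W m⁻² → T_e = 63.73 K.
The surface balance (absorbed SW + ε·downward IR = σT_s⁴) with T_a⁴ = T_s⁴/2 reduces to T_s = T_e·[2/(2−ε)]^¼ = 65.06 K.
The atmosphere warms the surface by 1.325 K.

1 K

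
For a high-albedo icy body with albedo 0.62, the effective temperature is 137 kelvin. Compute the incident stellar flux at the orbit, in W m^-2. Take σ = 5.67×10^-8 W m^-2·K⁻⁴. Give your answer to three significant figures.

210 W m^-2

Invert the energy balance for S: S = 4σT⁴/(1−α).
The emitted flux is σT⁴ = 19.97 W m^-2.
S = 4·19.97/0.38 = 210.3 W m^-2.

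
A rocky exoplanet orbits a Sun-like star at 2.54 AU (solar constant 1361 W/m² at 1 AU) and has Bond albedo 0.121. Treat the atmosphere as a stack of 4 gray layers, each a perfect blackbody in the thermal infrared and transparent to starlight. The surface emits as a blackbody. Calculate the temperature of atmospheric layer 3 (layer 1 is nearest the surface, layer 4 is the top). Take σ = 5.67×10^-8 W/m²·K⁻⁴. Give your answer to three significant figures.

Flux at the orbit: S = 1361/(2.54)² = 211.0 W/m².
Top-of-atmosphere balance: σT_e⁴ = S(1−α)/4 = 46.36 W/m² → T_e = 169.1 K.
Each opaque layer satisfies 2T_j⁴ = T_{j−1}⁴ + T_{j+1}⁴, giving T_k⁴ = (N+1−k)T_e⁴.
With k = 3: T_3 = (4+1−3)^¼·169.1 K = 201.1 K.

201 K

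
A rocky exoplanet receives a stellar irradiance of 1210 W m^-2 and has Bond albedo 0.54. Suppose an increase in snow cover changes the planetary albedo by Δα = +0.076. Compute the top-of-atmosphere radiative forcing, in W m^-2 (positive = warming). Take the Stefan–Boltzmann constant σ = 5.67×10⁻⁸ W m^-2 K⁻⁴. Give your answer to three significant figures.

The change in absorbed flux is Δ[S(1−α)/4] = −SΔα/4 = -22.99 W m^-2.

-23.0 W m^-2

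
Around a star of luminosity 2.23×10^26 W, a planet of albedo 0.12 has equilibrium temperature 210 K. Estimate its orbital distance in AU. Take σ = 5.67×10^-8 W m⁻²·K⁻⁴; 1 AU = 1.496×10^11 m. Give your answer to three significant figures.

Required flux: S = 4σT⁴/(1−α) = 501.2 W m⁻².
From L = 4πd²S, d = √(2.23×10^26/(4π·501.2)) = 1.882×10^11 m = 1.258 AU.

1.26 AU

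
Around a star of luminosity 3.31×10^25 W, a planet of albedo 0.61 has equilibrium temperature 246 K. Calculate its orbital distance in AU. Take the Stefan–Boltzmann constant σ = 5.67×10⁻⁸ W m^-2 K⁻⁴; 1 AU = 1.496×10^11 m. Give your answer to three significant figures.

0.235 AU

Required flux: S = 4σT⁴/(1−α) = 2130 W m^-2.
From L = 4πd²S, d = √(3.31×10^25/(4π·2130)) = 3.517×10^10 m = 0.2351 AU.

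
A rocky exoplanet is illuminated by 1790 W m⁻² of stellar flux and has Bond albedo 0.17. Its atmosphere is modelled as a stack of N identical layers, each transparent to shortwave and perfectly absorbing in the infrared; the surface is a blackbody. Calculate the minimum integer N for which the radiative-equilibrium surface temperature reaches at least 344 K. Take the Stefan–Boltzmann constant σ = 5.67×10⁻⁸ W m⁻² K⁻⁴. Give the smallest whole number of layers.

OLR = S(1−α)/4 = 371.4 W m⁻²; the top layer radiates at T_e = 284.5 K.
Need (N+1)T_e⁴ ≥ T_s⁴, i.e. N+1 ≥ (344/284.5)⁴ = 2.138.
The minimum whole number is N = 2.

2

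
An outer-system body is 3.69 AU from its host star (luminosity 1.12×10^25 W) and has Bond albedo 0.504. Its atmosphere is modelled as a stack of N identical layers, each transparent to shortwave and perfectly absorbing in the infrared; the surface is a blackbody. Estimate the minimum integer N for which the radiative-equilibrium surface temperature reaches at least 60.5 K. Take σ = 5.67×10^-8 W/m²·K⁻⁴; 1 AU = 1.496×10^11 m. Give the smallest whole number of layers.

Orbital distance: d = 3.69 AU = 5.520×10^11 m.
S = L/(4πd²) = 2.925 W/m².
Top-of-atmosphere balance: σT_e⁴ = S(1−α)/4 = 0.3627 W/m² → T_e = 50.29 K.
Since T_s⁴ = (N+1)T_e⁴, we need N ≥ (T_s/T_e)⁴ − 1 = 1.095.
Rounding up, N = 2.

2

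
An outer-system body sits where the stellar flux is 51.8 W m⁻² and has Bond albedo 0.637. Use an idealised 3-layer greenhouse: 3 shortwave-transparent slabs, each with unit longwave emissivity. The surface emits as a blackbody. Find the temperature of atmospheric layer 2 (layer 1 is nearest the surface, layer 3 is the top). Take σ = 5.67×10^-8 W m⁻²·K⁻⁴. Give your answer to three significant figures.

The effective emission temperature is T_e = [S(1−α)/(4σ)]^¼ = 95.42 K.
In the N-layer model, layer k (counted from the surface) has T_k = (N+1−k)^(1/4)·T_e.
With k = 2: T_2 = (3+1−2)^¼·95.42 K = 113.5 K.

113 K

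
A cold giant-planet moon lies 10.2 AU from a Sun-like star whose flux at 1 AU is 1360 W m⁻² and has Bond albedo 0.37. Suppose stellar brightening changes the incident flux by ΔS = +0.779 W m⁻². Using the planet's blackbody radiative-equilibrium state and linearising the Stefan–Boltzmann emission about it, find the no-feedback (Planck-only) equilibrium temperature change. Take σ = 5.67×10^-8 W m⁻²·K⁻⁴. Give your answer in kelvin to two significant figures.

By the inverse-square law, S = 1360/10.2² = 13.07 W m⁻².
The baseline emission temperature is T_e = 77.63 K.
TOA radiative forcing: ΔF = (1−α)ΔS/4 = 0.63·(+0.779)/4 = 0.1227 W m⁻².
Planck response: λ_P = 4σT_e³ = 4·5.67×10⁻⁸·(77.63)³ = 0.1061 W m⁻²/K.
ΔT₀ = ΔF/λ_P = 0.1227/0.1061 = 1.16 K.

1.2 K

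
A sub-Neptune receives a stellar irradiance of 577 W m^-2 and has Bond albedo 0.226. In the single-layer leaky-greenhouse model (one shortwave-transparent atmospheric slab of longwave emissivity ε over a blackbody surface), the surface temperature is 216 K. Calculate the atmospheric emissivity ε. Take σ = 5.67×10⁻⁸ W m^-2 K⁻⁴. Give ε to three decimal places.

0.191

TOA balance gives T_e = 210.7 K.
Since (2−ε)/2 = (T_e/T_s)⁴ = 0.9046, ε = 0.1908.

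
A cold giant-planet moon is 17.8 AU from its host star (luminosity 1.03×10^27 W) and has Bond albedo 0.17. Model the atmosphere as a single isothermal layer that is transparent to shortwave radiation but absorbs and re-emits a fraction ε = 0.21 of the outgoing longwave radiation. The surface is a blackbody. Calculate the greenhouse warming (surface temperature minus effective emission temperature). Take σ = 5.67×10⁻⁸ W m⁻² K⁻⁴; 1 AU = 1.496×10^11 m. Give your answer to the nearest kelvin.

2 kelvin

d = 17.8 × 1.496×10^11 m = 2.663×10^12 m.
Spreading L over a sphere of radius d: S = 1.03×10^27/(4π·2.66×10^12²) = 11.56 W m⁻².
At the top of the atmosphere, σT_e⁴ = S(1−α)/4 = 2.399 W m⁻², giving T_e = 80.65 K.
The surface balance (absorbed SW + ε·downward IR = σT_s⁴) with T_a⁴ = T_s⁴/2 reduces to T_s = T_e·[2/(2−ε)]^¼ = 82.92 K.
T_s − T_e = 82.92 − 80.65 = 2.268 K.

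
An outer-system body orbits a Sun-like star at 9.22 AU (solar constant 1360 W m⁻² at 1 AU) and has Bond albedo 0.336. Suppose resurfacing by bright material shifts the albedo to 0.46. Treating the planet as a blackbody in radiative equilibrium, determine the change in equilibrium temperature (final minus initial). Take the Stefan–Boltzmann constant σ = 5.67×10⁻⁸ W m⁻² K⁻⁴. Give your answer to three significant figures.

Irradiance scales as 1/d², so S = 1360 W m⁻² × (1/9.22)² = 16.00 W m⁻².
With α = 0.336, T₁ = 82.73 K.
With α = 0.46, T₂ = 78.56 K.
Change: 78.56 − 82.73 = -4.167 K.

-4.17 kelvin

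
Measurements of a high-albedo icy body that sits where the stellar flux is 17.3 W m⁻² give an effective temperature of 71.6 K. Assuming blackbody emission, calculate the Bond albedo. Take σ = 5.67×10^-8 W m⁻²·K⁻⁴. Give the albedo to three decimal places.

From σT⁴ = S(1−α)/4 we invert for α: 1−α = 4σT⁴/S.
4σT⁴ = 4·5.67×10⁻⁸·(71.6)⁴ = 5.961 W m⁻².
Hence α = 1 − 5.961/17.30 = 0.6555.

0.655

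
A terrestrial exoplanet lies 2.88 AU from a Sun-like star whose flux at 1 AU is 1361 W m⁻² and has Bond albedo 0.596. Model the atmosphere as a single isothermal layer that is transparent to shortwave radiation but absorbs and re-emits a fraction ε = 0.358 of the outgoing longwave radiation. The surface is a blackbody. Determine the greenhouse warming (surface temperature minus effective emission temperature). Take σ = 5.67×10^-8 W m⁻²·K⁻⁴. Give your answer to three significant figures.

6.61 kelvin

Irradiance scales as 1/d², so S = 1361 W m⁻² × (1/2.88)² = 164.1 W m⁻².
At the top of the atmosphere, σT_e⁴ = S(1−α)/4 = 16.57 W m⁻², giving T_e = 130.8 K.
For a single slab of emissivity ε, T_s⁴ = 2T_e⁴/(2−ε); thus T_s = 130.8·(1.218)^(1/4) = 137.4 K.
The atmosphere warms the surface by 6.609 K.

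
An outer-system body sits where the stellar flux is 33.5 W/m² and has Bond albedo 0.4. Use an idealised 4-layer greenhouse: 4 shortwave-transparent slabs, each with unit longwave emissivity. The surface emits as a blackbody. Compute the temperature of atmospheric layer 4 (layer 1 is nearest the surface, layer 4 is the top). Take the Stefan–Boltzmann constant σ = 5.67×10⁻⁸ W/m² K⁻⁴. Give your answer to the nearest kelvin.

OLR = S(1−α)/4 = 5.025 W/m²; the top layer radiates at T_e = 97.03 K.
In the N-layer model, layer k (counted from the surface) has T_k = (N+1−k)^(1/4)·T_e.
With k = 4: T_4 = (4+1−4)^¼·97.03 K = 97.03 K.

97 kelvin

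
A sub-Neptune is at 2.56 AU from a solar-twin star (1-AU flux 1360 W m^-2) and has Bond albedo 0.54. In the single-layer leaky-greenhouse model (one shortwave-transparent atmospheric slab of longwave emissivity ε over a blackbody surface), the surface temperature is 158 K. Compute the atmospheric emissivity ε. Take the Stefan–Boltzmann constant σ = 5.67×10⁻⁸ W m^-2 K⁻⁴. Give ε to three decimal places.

Irradiance scales as 1/d², so S = 1360 W m^-2 × (1/2.56)² = 207.5 W m^-2.
Effective temperature: T_e = [S(1−α)/(4σ)]^(1/4) = 143.2 K.
T_s⁴ = T_e⁴·2/(2−ε) → ε = 2 − 2(T_e/T_s)⁴ = 2 − 2·(143.2/158)⁴ = 0.6492.

0.649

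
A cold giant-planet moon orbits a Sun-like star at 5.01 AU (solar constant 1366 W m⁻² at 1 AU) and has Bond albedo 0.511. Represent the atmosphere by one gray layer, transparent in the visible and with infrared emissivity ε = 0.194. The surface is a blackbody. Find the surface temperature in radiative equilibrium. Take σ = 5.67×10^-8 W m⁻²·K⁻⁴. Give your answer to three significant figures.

Irradiance scales as 1/d², so S = 1366 W m⁻² × (1/5.01)² = 54.42 W m⁻².
The planet radiates to space at T_e = [S(1−α)/(4σ)]^(1/4) = 104.1 K.
The surface balance (absorbed SW + ε·downward IR = σT_s⁴) with T_a⁴ = T_s⁴/2 reduces to T_s = T_e·[2/(2−ε)]^¼ = 106.8 K.

107 K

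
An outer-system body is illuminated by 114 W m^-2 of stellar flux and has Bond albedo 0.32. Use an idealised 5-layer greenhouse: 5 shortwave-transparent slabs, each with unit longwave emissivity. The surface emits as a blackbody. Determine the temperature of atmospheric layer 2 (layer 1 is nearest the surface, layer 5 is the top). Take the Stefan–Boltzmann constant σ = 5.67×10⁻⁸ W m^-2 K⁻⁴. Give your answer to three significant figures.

Top-of-atmosphere balance: σT_e⁴ = S(1−α)/4 = 19.38 W m^-2 → T_e = 136.0 K.
In the N-layer model, layer k (counted from the surface) has T_k = (N+1−k)^(1/4)·T_e.
With k = 2: T_2 = (5+1−2)^¼·136.0 K = 192.3 K.

192 K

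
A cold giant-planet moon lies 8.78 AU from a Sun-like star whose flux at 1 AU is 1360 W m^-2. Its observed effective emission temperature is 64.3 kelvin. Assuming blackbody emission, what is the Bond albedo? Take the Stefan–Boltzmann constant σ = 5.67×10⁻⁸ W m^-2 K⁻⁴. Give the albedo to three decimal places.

Flux at the orbit: S = 1360/(8.78)² = 17.64 W m^-2.
From σT⁴ = S(1−α)/4 we invert for α: 1−α = 4σT⁴/S.
4σT⁴ = 4·5.67×10⁻⁸·(64.3)⁴ = 3.877 W m^-2.
Hence α = 1 − 3.877/17.64 = 0.7802.

0.780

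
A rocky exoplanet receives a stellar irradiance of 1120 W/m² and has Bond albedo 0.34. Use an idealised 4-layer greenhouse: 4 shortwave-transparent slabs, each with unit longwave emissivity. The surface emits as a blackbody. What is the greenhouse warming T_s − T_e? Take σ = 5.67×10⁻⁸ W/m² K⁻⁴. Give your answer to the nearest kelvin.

118 K

Top-of-atmosphere balance: σT_e⁴ = S(1−α)/4 = 184.8 W/m² → T_e = 238.9 K.
T_s = (N+1)^(1/4)·T_e = 357.3 K.
Warming: T_s − T_e = 118.4 K.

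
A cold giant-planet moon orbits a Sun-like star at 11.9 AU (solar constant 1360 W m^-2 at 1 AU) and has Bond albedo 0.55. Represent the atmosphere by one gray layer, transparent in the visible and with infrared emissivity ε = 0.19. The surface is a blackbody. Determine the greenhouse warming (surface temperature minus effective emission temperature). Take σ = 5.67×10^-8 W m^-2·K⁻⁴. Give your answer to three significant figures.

1.67 kelvin

Irradiance scales as 1/d², so S = 1360 W m^-2 × (1/11.9)² = 9.604 W m^-2.
The planet radiates to space at T_e = [S(1−α)/(4σ)]^(1/4) = 66.07 K.
For a single slab of emissivity ε, T_s⁴ = 2T_e⁴/(2−ε); thus T_s = 66.07·(1.105)^(1/4) = 67.74 K.
T_s − T_e = 67.74 − 66.07 = 1.670 K.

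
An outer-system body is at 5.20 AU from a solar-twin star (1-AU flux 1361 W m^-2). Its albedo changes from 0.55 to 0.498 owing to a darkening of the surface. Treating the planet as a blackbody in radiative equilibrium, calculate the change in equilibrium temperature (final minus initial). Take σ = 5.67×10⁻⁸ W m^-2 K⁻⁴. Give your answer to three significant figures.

Flux at the orbit: S = 1361/(5.20)² = 50.33 W m^-2.
Before: T₁ = [50.33·0.45/(4σ)]^(1/4) = 99.97 K.
With α = 0.498, T₂ = 102.7 K.
Change: 102.7 − 99.97 = 2.771 K.

2.77 kelvin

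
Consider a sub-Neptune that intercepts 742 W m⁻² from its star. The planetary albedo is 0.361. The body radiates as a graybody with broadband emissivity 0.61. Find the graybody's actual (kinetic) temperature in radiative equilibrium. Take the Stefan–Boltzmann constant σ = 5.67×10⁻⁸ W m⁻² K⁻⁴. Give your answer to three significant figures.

The planet absorbs (1−α)S over its disc πR² and re-emits over 4πR², so the mean absorbed flux is (1−0.361)·742.0/4 = 118.5 W m⁻².
Equating to εσT⁴ with ε = 0.61: T = (118.5/0.61σ)^(1/4) = 242.0 K.

242 K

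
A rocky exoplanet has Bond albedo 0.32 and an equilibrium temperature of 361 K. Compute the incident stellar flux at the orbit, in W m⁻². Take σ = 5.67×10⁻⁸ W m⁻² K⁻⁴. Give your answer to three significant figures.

5660 W m⁻²

From S(1−α)/4 = σT⁴: S = 4σT⁴/(1−α).
The emitted flux is σT⁴ = 963.0 W m⁻².
S = 4·963.0/0.68 = 5665 W m⁻².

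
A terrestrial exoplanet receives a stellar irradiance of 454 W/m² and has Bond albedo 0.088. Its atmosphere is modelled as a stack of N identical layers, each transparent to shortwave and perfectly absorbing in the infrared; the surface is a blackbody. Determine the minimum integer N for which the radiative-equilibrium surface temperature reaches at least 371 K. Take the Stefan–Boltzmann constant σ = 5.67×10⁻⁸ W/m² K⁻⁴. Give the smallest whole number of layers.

The effective emission temperature is T_e = [S(1−α)/(4σ)]^¼ = 206.7 K.
Since T_s⁴ = (N+1)T_e⁴, we need N ≥ (T_s/T_e)⁴ − 1 = 9.377.
The minimum whole number is N = 10.

10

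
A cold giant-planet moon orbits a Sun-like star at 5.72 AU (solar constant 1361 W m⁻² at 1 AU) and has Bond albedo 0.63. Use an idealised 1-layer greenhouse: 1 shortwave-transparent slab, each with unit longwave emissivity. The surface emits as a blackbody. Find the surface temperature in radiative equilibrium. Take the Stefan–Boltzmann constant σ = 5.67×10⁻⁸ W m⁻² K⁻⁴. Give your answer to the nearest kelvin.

By the inverse-square law, S = 1361/5.72² = 41.60 W m⁻².
The effective emission temperature is T_e = [S(1−α)/(4σ)]^¼ = 90.76 K.
With N = 1 opaque layers, T_s = (N+1)^(1/4)·T_e = 2^(1/4)·90.76 = 107.9 K.

108 K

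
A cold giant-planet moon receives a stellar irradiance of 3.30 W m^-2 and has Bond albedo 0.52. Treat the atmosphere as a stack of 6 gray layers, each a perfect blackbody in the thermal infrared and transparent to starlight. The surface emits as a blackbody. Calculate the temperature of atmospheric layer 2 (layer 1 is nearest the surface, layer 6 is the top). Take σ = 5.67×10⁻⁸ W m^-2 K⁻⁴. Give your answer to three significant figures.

76.9 kelvin

Top-of-atmosphere balance: σT_e⁴ = S(1−α)/4 = 0.3960 W m^-2 → T_e = 51.41 K.
The net upward flux σT_e⁴ is constant between every pair of levels, so T_k⁴ = (N+1−k)T_e⁴.
T_2 = (5)^(1/4)·51.41 = 76.87 K.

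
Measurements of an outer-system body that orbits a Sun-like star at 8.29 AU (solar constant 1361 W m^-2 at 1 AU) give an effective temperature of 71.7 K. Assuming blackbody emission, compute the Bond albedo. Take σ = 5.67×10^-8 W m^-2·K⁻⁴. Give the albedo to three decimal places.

By the inverse-square law, S = 1361/8.29² = 19.80 W m^-2.
Energy balance: S(1−α)/4 = σT⁴, so 1−α = 4σT⁴/S.
4σT⁴ = 4·5.67×10⁻⁸·(71.7)⁴ = 5.994 W m^-2.
1−α = 5.994/19.80 = 0.3027, so α = 0.6973.

0.697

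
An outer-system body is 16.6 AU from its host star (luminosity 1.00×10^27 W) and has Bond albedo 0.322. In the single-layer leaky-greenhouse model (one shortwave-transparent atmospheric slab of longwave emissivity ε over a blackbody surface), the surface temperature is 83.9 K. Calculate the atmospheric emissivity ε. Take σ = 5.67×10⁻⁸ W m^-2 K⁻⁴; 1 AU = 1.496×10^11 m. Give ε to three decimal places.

Orbital distance: d = 16.6 AU = 2.483×10^12 m.
S = L/(4πd²) = 12.90 W m^-2.
First, T_e = [12.90·(1−0.322)/(4σ)]^(1/4) = 78.81 K.
T_s⁴ = T_e⁴·2/(2−ε) → ε = 2 − 2(T_e/T_s)⁴ = 2 − 2·(78.81/83.9)⁴ = 0.4430.

0.443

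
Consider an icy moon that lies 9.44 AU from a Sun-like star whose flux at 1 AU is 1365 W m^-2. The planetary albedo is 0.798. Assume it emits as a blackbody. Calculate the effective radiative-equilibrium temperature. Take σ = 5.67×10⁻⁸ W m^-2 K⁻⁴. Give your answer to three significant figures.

60.8 kelvin

Flux at the orbit: S = 1365/(9.44)² = 15.32 W m^-2.
Averaging over the sphere, the absorbed flux is S(1−α)/4 = 0.7735 W m^-2.
Set σT⁴ = 0.7735 → T = (0.7735/σ)^(1/4) = 60.77 K.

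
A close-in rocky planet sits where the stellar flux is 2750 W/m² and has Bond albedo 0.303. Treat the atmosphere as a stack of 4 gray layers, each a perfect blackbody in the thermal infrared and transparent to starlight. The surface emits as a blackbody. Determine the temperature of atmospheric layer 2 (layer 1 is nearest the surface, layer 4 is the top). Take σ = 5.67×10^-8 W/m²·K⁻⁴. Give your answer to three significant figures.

Top-of-atmosphere balance: σT_e⁴ = S(1−α)/4 = 479.2 W/m² → T_e = 303.2 K.
In the N-layer model, layer k (counted from the surface) has T_k = (N+1−k)^(1/4)·T_e.
T_2 = (3)^(1/4)·303.2 = 399.0 K.

399 kelvin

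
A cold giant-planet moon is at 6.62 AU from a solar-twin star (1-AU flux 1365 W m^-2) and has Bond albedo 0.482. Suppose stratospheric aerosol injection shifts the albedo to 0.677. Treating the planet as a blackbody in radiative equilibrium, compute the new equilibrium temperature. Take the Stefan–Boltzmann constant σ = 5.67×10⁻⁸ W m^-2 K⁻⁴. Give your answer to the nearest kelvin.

Flux at the orbit: S = 1365/(6.62)² = 31.15 W m^-2.
With the new albedo, S(1−α₂)/4 = 2.515 W m^-2, so T₂ = 81.61 K.

82 kelvin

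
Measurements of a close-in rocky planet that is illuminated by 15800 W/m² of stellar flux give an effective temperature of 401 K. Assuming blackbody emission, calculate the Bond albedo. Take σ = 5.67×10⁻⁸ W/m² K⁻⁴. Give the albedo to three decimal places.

0.629

Rearranging the radiative balance, α = 1 − 4σT⁴/S.
σT⁴ = 1466 W/m², so 4σT⁴ = 5864 W/m².
1−α = 5864/15800 = 0.3712, so α = 0.6288.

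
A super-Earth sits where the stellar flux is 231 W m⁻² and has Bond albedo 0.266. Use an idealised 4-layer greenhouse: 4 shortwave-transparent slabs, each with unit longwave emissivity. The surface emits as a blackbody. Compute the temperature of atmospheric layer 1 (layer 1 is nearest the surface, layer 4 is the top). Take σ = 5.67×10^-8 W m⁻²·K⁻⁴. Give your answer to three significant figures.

234 K

OLR = S(1−α)/4 = 42.39 W m⁻²; the top layer radiates at T_e = 165.4 K.
In the N-layer model, layer k (counted from the surface) has T_k = (N+1−k)^(1/4)·T_e.
With k = 1: T_1 = (4+1−1)^¼·165.4 K = 233.8 K.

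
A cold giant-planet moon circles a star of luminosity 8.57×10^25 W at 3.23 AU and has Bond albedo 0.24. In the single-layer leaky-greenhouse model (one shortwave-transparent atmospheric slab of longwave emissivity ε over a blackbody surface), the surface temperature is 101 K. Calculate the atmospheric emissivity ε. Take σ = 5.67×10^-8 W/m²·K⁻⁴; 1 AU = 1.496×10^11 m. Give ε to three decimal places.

d = 3.23 × 1.496×10^11 m = 4.832×10^11 m.
Spreading L over a sphere of radius d: S = 8.57×10^25/(4π·4.83×10^11²) = 29.21 W/m².
First, T_e = [29.21·(1−0.24)/(4σ)]^(1/4) = 99.46 K.
Since (2−ε)/2 = (T_e/T_s)⁴ = 0.9406, ε = 0.1189.

0.119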